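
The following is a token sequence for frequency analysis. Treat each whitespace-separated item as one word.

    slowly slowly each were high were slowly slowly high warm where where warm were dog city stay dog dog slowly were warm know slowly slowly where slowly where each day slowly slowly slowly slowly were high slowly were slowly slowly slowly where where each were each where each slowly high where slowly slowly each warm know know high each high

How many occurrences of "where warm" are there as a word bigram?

Scanning the 59 overlapping bigram windows for "where warm":
  position 12–13: where warm

1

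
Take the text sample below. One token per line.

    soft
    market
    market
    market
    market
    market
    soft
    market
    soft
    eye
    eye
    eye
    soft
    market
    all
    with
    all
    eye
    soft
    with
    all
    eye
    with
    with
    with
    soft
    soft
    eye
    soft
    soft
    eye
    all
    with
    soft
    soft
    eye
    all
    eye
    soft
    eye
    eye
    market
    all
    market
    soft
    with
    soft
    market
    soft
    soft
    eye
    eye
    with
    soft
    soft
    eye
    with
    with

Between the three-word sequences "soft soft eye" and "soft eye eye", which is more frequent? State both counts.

"soft soft eye": 5 occurrences
"soft eye eye": 3 occurrences

"soft soft eye" (5 vs 3)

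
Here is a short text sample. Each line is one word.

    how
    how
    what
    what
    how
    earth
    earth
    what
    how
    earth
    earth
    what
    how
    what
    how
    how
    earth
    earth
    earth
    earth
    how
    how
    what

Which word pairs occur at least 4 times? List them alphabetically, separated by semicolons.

Bigram counts meeting the condition (at least 4 times):
  earth earth: 5
  what how: 4

earth earth; what how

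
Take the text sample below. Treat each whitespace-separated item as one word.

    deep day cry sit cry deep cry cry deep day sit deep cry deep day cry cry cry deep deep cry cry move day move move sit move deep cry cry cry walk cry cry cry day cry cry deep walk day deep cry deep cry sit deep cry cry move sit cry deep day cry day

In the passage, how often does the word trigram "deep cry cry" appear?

Scanning the 55 overlapping trigram windows for "deep cry cry":
  position 6–8: deep cry cry
  position 20–22: deep cry cry
  position 29–31: deep cry cry
  position 48–50: deep cry cry

4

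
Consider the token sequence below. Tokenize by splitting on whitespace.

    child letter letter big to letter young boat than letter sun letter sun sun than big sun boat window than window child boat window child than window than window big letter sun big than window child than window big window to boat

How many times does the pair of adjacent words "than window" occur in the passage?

Scanning the 41 overlapping bigram windows for "than window":
  position 20–21: than window
  position 26–27: than window
  position 28–29: than window
  position 34–35: than window
  position 37–38: than window

5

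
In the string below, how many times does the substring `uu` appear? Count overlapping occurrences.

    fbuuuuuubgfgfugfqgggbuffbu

5

Sliding a length-2 window over the 26 characters (25 positions):
  position 3–4: uu
  position 4–5: uu
  position 5–6: uu
  position 6–7: uu
  position 7–8: uu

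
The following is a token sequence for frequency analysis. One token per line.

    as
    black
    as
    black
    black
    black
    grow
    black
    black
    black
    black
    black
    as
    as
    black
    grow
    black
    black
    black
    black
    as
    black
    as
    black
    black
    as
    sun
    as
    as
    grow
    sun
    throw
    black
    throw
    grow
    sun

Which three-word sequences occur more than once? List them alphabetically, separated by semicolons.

Trigram counts meeting the condition (more than once):
  as black as: 2
  as black black: 2
  black as black: 3
  black black as: 3
  black black black: 6
  black grow black: 2
  grow black black: 2

as black as; as black black; black as black; black black as; black black black; black grow black; grow black black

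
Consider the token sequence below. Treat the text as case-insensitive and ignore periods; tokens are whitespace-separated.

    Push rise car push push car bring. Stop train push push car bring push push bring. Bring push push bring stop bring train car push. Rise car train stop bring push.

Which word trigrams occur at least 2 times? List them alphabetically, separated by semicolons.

bring push push; push car bring; push push bring; push push car; push rise car

Trigram counts meeting the condition (at least 2 times):
  bring push push: 2
  push car bring: 2
  push push bring: 2
  push push car: 2
  push rise car: 2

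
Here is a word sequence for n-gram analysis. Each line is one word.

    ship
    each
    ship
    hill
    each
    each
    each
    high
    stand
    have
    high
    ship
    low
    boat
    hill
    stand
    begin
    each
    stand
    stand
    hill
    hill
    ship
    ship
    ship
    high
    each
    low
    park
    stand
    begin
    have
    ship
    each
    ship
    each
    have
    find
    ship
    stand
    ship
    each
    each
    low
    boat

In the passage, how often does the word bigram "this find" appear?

0

Scanning the 44 overlapping bigram windows for "this find":
  (none found)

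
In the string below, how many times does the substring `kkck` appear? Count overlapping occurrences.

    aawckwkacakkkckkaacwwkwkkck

Sliding a length-4 window over the 27 characters (24 positions):
  position 12–15: kkck
  position 24–27: kkck

2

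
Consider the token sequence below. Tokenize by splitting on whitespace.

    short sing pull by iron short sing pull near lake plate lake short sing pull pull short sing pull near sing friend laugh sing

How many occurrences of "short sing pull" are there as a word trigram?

4

Scanning the 22 overlapping trigram windows for "short sing pull":
  position 1–3: short sing pull
  position 6–8: short sing pull
  position 13–15: short sing pull
  position 17–19: short sing pull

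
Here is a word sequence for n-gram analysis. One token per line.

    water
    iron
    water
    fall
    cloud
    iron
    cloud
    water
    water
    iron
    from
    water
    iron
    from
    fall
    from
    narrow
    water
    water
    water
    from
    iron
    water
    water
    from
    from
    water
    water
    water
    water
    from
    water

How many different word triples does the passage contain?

32 tokens → 30 trigram windows in total.
Repeated trigrams (each contributes count−1 duplicates):
  water water from: 3
  water water water: 3
  water iron from: 2
5 duplicate windows → 30 − 5 = 25 distinct.

25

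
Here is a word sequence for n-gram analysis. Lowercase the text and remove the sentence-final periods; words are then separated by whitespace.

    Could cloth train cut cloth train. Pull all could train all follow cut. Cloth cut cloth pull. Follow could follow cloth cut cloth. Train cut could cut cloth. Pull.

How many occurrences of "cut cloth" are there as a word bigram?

5

Scanning the 28 overlapping bigram windows for "cut cloth":
  position 4–5: cut cloth
  position 13–14: cut cloth
  position 15–16: cut cloth
  position 22–23: cut cloth
  position 27–28: cut cloth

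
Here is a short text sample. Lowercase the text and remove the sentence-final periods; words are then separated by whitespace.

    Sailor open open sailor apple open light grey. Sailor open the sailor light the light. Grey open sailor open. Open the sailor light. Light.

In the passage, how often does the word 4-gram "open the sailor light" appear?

2

Scanning the 21 overlapping 4-gram windows for "open the sailor light":
  position 10–13: open the sailor light
  position 20–23: open the sailor light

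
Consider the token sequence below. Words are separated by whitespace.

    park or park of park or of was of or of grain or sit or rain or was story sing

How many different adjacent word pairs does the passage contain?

17

20 tokens → 19 bigram windows in total.
Repeated bigrams (each contributes count−1 duplicates):
  or of: 2
  park or: 2
2 duplicate windows → 19 − 2 = 17 distinct.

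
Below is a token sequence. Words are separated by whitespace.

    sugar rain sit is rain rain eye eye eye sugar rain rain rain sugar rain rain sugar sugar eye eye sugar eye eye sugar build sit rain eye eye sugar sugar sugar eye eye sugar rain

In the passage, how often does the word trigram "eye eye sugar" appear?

5

Scanning the 34 overlapping trigram windows for "eye eye sugar":
  position 8–10: eye eye sugar
  position 19–21: eye eye sugar
  position 22–24: eye eye sugar
  position 28–30: eye eye sugar
  position 33–35: eye eye sugar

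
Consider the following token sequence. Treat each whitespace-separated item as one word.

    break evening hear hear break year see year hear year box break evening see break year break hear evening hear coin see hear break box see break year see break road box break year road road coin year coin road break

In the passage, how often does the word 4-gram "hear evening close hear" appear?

0

Scanning the 38 overlapping 4-gram windows for "hear evening close hear":
  (none found)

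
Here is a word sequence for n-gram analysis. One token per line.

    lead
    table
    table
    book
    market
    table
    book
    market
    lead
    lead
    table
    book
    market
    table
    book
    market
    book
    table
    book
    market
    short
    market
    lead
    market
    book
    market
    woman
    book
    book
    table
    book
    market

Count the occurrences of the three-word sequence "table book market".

Scanning the 30 overlapping trigram windows for "table book market":
  position 3–5: table book market
  position 6–8: table book market
  position 11–13: table book market
  position 14–16: table book market
  position 18–20: table book market
  position 30–32: table book market

6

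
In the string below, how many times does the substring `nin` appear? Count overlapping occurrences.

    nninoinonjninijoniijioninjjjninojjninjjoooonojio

5

Sliding a length-3 window over the 48 characters (46 positions):
  position 2–4: nin
  position 11–13: nin
  position 23–25: nin
  position 29–31: nin
  position 35–37: nin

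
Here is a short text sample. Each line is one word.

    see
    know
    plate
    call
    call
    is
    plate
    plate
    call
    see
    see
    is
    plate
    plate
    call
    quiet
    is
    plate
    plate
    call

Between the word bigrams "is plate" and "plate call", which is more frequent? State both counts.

"plate call" (4 vs 3)

"is plate": 3 occurrences
"plate call": 4 occurrences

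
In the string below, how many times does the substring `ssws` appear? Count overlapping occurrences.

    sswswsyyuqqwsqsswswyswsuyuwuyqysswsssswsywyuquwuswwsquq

4

Sliding a length-4 window over the 55 characters (52 positions):
  position 1–4: ssws
  position 15–18: ssws
  position 32–35: ssws
  position 37–40: ssws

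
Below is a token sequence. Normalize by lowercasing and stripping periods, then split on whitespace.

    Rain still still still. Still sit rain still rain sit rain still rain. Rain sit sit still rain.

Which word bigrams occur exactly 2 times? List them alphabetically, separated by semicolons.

Bigram counts meeting the condition (exactly 2 times):
  rain sit: 2
  sit rain: 2

rain sit; sit rain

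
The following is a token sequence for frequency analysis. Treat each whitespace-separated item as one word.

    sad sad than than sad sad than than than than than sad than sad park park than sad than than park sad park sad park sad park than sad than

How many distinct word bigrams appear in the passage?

9

30 tokens → 29 bigram windows in total.
Repeated bigrams (each contributes count−1 duplicates):
  than than: 6
  sad than: 5
  than sad: 5
  sad park: 4
  park sad: 3
  park than: 2
  sad sad: 2
20 duplicate windows → 29 − 20 = 9 distinct.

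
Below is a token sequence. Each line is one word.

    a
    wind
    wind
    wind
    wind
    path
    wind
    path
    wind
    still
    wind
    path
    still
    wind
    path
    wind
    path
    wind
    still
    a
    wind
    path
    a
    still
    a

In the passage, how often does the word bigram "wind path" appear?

Scanning the 24 overlapping bigram windows for "wind path":
  position 5–6: wind path
  position 7–8: wind path
  position 11–12: wind path
  position 14–15: wind path
  position 16–17: wind path
  position 21–22: wind path

6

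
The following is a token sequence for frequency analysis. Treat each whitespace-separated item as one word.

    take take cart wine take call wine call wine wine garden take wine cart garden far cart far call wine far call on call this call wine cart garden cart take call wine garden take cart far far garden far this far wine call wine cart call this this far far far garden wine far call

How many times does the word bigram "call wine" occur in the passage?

6

Scanning the 55 overlapping bigram windows for "call wine":
  position 6–7: call wine
  position 8–9: call wine
  position 19–20: call wine
  position 26–27: call wine
  position 32–33: call wine
  position 44–45: call wine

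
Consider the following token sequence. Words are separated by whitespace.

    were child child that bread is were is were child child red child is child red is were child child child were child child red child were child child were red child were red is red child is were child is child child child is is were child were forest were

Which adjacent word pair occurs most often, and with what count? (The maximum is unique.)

"child child", 8 times

Bigram frequencies (highest first):
  child child: 8
  were child: 7
  is were: 5
  child were: 5
  red child: 4
  child is: 4
  … (12 more, each ≤ 3)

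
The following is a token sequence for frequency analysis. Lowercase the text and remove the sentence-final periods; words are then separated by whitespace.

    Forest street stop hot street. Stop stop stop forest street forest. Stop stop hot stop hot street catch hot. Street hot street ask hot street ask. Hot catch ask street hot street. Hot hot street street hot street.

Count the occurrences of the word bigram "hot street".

Scanning the 37 overlapping bigram windows for "hot street":
  position 4–5: hot street
  position 16–17: hot street
  position 19–20: hot street
  position 21–22: hot street
  position 24–25: hot street
  position 31–32: hot street
  position 34–35: hot street
  position 37–38: hot street

8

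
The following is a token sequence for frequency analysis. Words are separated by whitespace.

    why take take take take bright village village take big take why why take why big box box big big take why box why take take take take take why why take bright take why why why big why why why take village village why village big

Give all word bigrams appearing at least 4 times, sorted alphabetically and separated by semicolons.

take take; take why; why take; why why

Bigram counts meeting the condition (at least 4 times):
  take take: 7
  take why: 5
  why take: 5
  why why: 6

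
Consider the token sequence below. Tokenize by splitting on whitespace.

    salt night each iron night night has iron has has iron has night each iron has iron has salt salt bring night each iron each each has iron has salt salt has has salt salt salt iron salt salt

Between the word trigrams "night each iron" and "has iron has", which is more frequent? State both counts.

"has iron has" (4 vs 3)

"night each iron": 3 occurrences
"has iron has": 4 occurrences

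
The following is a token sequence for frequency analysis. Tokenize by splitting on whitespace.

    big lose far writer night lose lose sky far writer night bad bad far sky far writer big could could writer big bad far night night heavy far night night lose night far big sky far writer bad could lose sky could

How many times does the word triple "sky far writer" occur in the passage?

3

Scanning the 40 overlapping trigram windows for "sky far writer":
  position 8–10: sky far writer
  position 15–17: sky far writer
  position 35–37: sky far writer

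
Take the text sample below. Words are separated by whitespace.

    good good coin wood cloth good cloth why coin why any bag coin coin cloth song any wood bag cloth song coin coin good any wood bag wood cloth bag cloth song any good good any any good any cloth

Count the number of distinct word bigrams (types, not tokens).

40 tokens → 39 bigram windows in total.
Repeated bigrams (each contributes count−1 duplicates):
  cloth song: 3
  good any: 3
  any good: 2
  any wood: 2
  bag cloth: 2
  coin coin: 2
  good good: 2
  song any: 2
  … (2 more repeated)
12 duplicate windows → 39 − 12 = 27 distinct.

27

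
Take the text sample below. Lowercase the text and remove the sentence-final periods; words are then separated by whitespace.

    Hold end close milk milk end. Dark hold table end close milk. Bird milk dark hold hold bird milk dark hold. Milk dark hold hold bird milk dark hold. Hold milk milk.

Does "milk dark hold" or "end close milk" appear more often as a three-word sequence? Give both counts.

"milk dark hold": 4 occurrences
"end close milk": 2 occurrences

"milk dark hold" (4 vs 2)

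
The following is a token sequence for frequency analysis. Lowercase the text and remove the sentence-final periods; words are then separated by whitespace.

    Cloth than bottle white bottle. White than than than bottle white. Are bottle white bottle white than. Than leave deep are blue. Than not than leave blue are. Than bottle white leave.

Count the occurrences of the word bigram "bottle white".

6

Scanning the 31 overlapping bigram windows for "bottle white":
  position 3–4: bottle white
  position 5–6: bottle white
  position 10–11: bottle white
  position 13–14: bottle white
  position 15–16: bottle white
  position 30–31: bottle white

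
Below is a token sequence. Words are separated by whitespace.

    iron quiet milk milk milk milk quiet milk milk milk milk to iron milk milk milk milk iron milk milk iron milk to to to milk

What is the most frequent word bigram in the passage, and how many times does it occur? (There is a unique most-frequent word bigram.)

Bigram frequencies (highest first):
  milk milk: 10
  iron milk: 3
  quiet milk: 2
  milk to: 2
  milk iron: 2
  to to: 2
  … (4 more, each ≤ 1)

"milk milk", 10 times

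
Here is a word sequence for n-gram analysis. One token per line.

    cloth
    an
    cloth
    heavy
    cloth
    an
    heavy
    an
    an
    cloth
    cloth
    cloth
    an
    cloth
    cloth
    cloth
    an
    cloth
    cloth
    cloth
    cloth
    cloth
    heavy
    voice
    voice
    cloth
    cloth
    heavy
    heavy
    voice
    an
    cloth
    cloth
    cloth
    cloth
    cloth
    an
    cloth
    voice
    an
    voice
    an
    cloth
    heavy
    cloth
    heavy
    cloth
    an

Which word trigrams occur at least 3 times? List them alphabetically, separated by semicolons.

Trigram counts meeting the condition (at least 3 times):
  an cloth cloth: 4
  cloth an cloth: 4
  cloth cloth an: 3
  cloth cloth cloth: 8
  cloth heavy cloth: 3

an cloth cloth; cloth an cloth; cloth cloth an; cloth cloth cloth; cloth heavy cloth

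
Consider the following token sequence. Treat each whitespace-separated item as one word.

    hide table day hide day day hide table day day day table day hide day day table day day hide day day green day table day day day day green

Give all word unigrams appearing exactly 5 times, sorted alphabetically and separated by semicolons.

Unigram counts meeting the condition (exactly 5 times):
  hide: 5
  table: 5

hide; table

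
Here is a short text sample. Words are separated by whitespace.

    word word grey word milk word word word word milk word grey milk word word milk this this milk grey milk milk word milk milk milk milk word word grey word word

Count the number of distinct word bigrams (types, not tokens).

32 tokens → 31 bigram windows in total.
Repeated bigrams (each contributes count−1 duplicates):
  word word: 7
  milk word: 5
  milk milk: 4
  word milk: 4
  word grey: 3
  grey milk: 2
  grey word: 2
20 duplicate windows → 31 − 20 = 11 distinct.

11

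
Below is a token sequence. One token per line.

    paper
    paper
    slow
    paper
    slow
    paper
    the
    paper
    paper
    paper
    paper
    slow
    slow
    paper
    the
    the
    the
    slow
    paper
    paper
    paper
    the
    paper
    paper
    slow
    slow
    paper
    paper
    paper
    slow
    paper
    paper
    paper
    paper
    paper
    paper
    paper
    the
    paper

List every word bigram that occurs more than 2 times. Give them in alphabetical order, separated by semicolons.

Bigram counts meeting the condition (more than 2 times):
  paper paper: 15
  paper slow: 5
  paper the: 4
  slow paper: 6
  the paper: 3

paper paper; paper slow; paper the; slow paper; the paper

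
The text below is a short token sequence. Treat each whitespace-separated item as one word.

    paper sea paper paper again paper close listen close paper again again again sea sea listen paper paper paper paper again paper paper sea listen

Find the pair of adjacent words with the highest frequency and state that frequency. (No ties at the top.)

"paper paper", 5 times

Bigram frequencies (highest first):
  paper paper: 5
  paper again: 3
  paper sea: 2
  again paper: 2
  again again: 2
  sea listen: 2
  … (8 more, each ≤ 1)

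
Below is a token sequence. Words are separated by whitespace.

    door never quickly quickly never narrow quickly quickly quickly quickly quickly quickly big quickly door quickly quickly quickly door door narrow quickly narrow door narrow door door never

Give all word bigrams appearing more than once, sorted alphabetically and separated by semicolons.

Bigram counts meeting the condition (more than once):
  door door: 2
  door narrow: 2
  door never: 2
  narrow door: 2
  narrow quickly: 2
  quickly door: 2
  quickly quickly: 8

door door; door narrow; door never; narrow door; narrow quickly; quickly door; quickly quickly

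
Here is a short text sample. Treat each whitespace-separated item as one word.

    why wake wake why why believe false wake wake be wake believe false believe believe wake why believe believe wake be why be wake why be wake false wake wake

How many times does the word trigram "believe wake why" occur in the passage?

1

Scanning the 28 overlapping trigram windows for "believe wake why":
  position 15–17: believe wake why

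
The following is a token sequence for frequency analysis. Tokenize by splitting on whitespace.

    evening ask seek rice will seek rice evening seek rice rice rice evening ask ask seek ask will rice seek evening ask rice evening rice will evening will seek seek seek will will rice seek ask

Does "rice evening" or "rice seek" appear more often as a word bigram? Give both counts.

"rice evening" (3 vs 2)

"rice evening": 3 occurrences
"rice seek": 2 occurrences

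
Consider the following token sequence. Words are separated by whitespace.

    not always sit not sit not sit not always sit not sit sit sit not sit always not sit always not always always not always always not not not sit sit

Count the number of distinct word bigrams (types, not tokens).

9

31 tokens → 30 bigram windows in total.
Repeated bigrams (each contributes count−1 duplicates):
  not sit: 6
  sit not: 5
  always not: 4
  not always: 4
  sit sit: 3
  always always: 2
  always sit: 2
  not not: 2
  … (1 more repeated)
21 duplicate windows → 30 − 21 = 9 distinct.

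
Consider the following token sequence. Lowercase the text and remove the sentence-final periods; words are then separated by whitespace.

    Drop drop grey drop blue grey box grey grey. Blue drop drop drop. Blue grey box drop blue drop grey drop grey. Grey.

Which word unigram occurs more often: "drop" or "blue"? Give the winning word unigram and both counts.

"drop": 9 occurrences
"blue": 4 occurrences

"drop" (9 vs 4)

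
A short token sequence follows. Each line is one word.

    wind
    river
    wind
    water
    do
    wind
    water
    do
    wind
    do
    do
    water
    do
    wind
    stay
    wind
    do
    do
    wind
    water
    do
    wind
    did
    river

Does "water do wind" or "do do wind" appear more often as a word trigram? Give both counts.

"water do wind" (4 vs 1)

"water do wind": 4 occurrences
"do do wind": 1 occurrence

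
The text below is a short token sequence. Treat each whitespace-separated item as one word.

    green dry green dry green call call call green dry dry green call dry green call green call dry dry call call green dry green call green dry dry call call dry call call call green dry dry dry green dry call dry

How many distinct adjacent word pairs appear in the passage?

8

43 tokens → 42 bigram windows in total.
Repeated bigrams (each contributes count−1 duplicates):
  green dry: 7
  call call: 6
  dry green: 6
  call green: 5
  dry dry: 5
  green call: 5
  call dry: 4
  dry call: 4
34 duplicate windows → 42 − 34 = 8 distinct.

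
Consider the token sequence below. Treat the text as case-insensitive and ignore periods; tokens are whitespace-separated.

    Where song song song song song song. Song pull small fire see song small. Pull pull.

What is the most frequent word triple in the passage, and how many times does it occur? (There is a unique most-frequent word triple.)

Trigram frequencies (highest first):
  song song song: 5
  where song song: 1
  song song pull: 1
  song pull small: 1
  pull small fire: 1
  small fire see: 1
  … (4 more, each ≤ 1)

"song song song", 5 times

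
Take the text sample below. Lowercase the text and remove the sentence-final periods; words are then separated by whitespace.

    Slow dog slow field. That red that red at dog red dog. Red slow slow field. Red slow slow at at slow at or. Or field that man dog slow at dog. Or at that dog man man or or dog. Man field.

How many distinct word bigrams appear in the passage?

43 tokens → 42 bigram windows in total.
Repeated bigrams (each contributes count−1 duplicates):
  slow at: 3
  at dog: 2
  dog man: 2
  dog red: 2
  dog slow: 2
  field that: 2
  or or: 2
  red slow: 2
  … (3 more repeated)
12 duplicate windows → 42 − 12 = 30 distinct.

30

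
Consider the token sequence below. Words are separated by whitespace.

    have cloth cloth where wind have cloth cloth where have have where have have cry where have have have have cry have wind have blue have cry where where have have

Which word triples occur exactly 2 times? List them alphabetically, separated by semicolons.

Trigram counts meeting the condition (exactly 2 times):
  cloth cloth where: 2
  have cloth cloth: 2
  have cry where: 2
  have have cry: 2
  have have have: 2

cloth cloth where; have cloth cloth; have cry where; have have cry; have have have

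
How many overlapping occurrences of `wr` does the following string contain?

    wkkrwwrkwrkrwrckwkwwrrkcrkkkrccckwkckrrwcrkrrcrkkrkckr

4

Sliding a length-2 window over the 54 characters (53 positions):
  position 6–7: wr
  position 9–10: wr
  position 13–14: wr
  position 20–21: wr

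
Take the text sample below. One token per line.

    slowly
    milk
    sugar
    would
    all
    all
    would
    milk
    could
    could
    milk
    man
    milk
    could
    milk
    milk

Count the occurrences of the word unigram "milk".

6

Scanning the 16 tokens for "milk":
  position 2: milk
  position 8: milk
  position 11: milk
  position 13: milk
  position 15: milk
  position 16: milk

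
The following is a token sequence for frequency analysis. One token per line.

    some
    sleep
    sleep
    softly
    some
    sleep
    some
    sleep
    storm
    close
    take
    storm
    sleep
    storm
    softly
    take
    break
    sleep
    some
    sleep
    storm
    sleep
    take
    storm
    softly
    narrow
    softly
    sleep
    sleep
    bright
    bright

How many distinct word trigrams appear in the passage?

31 tokens → 29 trigram windows in total.
Repeated trigrams (each contributes count−1 duplicates):
  sleep some sleep: 2
  some sleep storm: 2
2 duplicate windows → 29 − 2 = 27 distinct.

27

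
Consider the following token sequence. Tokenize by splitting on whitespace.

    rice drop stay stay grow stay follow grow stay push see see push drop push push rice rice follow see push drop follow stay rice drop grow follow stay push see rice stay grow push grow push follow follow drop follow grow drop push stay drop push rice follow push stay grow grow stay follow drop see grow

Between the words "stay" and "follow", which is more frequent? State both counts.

"stay" (10 vs 9)

"stay": 10 occurrences
"follow": 9 occurrences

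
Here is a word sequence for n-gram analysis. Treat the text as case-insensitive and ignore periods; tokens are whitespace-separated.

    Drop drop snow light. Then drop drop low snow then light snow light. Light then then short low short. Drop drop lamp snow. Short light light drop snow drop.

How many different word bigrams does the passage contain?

29 tokens → 28 bigram windows in total.
Repeated bigrams (each contributes count−1 duplicates):
  drop drop: 3
  drop snow: 2
  light light: 2
  light then: 2
  snow light: 2
6 duplicate windows → 28 − 6 = 22 distinct.

22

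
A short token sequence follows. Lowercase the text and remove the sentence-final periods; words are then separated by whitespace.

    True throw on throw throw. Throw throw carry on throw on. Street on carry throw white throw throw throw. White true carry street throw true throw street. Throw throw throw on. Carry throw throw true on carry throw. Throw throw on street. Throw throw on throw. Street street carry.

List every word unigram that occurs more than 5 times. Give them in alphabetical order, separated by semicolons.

carry; on; street; throw

Unigram counts meeting the condition (more than 5 times):
  carry: 6
  on: 8
  street: 6
  throw: 23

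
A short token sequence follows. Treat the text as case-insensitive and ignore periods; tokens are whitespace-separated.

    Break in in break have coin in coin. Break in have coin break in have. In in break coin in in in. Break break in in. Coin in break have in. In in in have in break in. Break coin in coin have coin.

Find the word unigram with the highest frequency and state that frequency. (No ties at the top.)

Unigram frequencies (highest first):
  in: 20
  break: 10
  coin: 8
  have: 6

"in", 20 times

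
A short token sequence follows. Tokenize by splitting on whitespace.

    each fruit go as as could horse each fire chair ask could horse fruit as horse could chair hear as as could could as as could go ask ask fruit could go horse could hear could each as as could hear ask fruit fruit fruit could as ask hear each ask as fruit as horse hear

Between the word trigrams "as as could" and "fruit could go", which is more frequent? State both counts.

"as as could" (4 vs 1)

"as as could": 4 occurrences
"fruit could go": 1 occurrence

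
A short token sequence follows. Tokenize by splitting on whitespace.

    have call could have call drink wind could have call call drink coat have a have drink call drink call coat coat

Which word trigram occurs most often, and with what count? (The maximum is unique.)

Trigram frequencies (highest first):
  could have call: 2
  have call could: 1
  call could have: 1
  have call drink: 1
  call drink wind: 1
  drink wind could: 1
  … (13 more, each ≤ 1)

"could have call", 2 times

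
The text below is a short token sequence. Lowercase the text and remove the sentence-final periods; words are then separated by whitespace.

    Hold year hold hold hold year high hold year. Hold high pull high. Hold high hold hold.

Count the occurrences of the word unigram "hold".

9

Scanning the 17 tokens for "hold":
  position 1: hold
  position 3: hold
  position 4: hold
  position 5: hold
  position 8: hold
  position 10: hold
  position 14: hold
  position 16: hold
  position 17: hold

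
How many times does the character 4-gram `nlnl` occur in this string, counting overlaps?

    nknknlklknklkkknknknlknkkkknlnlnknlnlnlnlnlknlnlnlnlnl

Sliding a length-4 window over the 54 characters (51 positions):
  position 28–31: nlnl
  position 34–37: nlnl
  position 36–39: nlnl
  position 38–41: nlnl
  position 40–43: nlnl
  position 45–48: nlnl
  position 47–50: nlnl
  position 49–52: nlnl
  position 51–54: nlnl

9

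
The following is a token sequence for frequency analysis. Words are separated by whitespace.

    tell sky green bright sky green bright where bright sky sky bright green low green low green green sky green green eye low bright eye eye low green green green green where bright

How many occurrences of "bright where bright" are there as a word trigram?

Scanning the 31 overlapping trigram windows for "bright where bright":
  position 7–9: bright where bright

1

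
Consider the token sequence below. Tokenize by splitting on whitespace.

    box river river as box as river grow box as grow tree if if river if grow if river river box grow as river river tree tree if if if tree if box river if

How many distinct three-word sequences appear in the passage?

32

35 tokens → 33 trigram windows in total.
Repeated trigrams (each contributes count−1 duplicates):
  tree if if: 2
1 duplicate windows → 33 − 1 = 32 distinct.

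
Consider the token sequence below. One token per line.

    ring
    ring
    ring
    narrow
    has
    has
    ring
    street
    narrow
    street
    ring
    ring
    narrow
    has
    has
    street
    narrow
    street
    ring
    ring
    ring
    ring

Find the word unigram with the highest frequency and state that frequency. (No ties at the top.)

Unigram frequencies (highest first):
  ring: 10
  narrow: 4
  has: 4
  street: 4

"ring", 10 times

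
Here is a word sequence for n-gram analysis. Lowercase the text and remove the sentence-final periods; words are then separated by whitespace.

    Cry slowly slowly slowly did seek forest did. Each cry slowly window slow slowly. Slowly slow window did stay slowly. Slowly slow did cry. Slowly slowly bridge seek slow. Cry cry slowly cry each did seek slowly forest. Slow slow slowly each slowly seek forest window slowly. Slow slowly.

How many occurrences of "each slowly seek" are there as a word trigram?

1

Scanning the 47 overlapping trigram windows for "each slowly seek":
  position 42–44: each slowly seek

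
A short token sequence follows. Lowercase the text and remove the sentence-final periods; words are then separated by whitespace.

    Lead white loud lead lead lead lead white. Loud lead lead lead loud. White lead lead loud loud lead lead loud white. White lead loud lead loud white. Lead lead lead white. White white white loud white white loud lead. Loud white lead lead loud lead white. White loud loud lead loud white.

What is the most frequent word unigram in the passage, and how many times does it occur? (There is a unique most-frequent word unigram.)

"lead", 22 times

Unigram frequencies (highest first):
  lead: 22
  white: 16
  loud: 15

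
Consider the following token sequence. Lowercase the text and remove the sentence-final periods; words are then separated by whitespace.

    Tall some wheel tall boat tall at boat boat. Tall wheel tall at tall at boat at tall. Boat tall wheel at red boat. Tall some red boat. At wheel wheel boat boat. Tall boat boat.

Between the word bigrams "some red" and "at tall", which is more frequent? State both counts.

"at tall" (2 vs 1)

"some red": 1 occurrence
"at tall": 2 occurrences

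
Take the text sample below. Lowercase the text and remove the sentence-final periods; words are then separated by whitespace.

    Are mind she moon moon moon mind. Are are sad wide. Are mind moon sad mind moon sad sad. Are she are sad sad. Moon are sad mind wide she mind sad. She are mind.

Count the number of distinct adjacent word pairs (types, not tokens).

24

35 tokens → 34 bigram windows in total.
Repeated bigrams (each contributes count−1 duplicates):
  are mind: 3
  are sad: 3
  mind moon: 2
  moon moon: 2
  moon sad: 2
  sad mind: 2
  sad sad: 2
  she are: 2
10 duplicate windows → 34 − 10 = 24 distinct.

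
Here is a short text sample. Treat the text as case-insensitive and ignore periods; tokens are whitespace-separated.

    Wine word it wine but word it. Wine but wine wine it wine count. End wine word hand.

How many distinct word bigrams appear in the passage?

12

18 tokens → 17 bigram windows in total.
Repeated bigrams (each contributes count−1 duplicates):
  it wine: 3
  wine but: 2
  wine word: 2
  word it: 2
5 duplicate windows → 17 − 5 = 12 distinct.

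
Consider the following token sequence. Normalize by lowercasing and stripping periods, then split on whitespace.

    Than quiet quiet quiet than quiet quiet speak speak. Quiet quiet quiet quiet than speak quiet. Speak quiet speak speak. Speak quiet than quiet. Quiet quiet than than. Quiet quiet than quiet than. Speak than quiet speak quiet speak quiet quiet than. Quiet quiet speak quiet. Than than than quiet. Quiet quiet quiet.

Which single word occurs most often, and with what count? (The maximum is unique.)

"quiet", 29 times

Unigram frequencies (highest first):
  quiet: 29
  than: 13
  speak: 11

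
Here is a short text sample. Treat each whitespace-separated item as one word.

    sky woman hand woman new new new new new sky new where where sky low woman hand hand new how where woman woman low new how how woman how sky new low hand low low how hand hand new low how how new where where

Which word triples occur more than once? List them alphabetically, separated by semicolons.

hand hand new; new new new; new where where

Trigram counts meeting the condition (more than once):
  hand hand new: 2
  new new new: 3
  new where where: 2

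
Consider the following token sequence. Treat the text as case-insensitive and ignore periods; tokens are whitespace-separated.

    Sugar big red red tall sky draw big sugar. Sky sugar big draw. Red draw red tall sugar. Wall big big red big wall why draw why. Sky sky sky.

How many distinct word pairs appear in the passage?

30 tokens → 29 bigram windows in total.
Repeated bigrams (each contributes count−1 duplicates):
  big red: 2
  draw red: 2
  red tall: 2
  sky sky: 2
  sugar big: 2
5 duplicate windows → 29 − 5 = 24 distinct.

24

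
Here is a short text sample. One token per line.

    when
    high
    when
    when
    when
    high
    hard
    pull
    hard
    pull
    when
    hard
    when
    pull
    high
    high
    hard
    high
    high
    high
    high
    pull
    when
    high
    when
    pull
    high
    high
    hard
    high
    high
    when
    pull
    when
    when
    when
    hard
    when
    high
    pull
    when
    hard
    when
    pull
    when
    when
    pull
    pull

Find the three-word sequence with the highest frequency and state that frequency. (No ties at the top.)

Trigram frequencies (highest first):
  when hard when: 3
  when high when: 2
  when when when: 2
  pull when hard: 2
  hard when pull: 2
  when pull high: 2
  … (24 more, each ≤ 2)

"when hard when", 3 times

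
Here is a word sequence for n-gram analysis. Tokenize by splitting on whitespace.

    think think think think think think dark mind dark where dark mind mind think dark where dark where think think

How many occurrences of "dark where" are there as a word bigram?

3

Scanning the 19 overlapping bigram windows for "dark where":
  position 9–10: dark where
  position 15–16: dark where
  position 17–18: dark where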